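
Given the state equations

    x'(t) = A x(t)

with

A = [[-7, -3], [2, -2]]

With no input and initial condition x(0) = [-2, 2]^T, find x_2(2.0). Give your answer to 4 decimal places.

0.0007

det(sI - A) = s^2 - (tr A)s + det A, with tr A = (-7) + (-2) = -9 and det A = (-7)·(-2) - (-3)·2 = 14 - (-6) = 20.
So p(s) = det(sI - A) = s^2 + 9s + 20.
Factor s^2 + 9s + 20: two numbers with sum -9 and product 20 are -4 and -5, so s^2 + 9s + 20 = (s + 4)(s + 5).
Hence p(s) = (s + 4) (s + 5), with roots -5, -4.
The eigenvalues -5, -4 are distinct and real, so A is diagonalisable and x(t) = e^{At} x(0) = V diag(e^{λ_i t}) V^{-1} x(0), where the columns of V are the eigenvectors.
λ = -5: A - (-5)I = [[-2, -3], [2, 3]]. Row 1 gives (-2)·v1 + (-3)·v2 = 0, so take v_1 = [3, -2]^T.
λ = -4: A - (-4)I = [[-3, -3], [2, 2]]. Row 1 gives (-3)·v1 + (-3)·v2 = 0, so take v_2 = [-1, 1]^T.
V = [v_1 v_2] = [[3, -1], [-2, 1]] has det V = 1, so V^{-1} = adj(V)/det V = [[1, 1], [2, 3]].
Modal coordinates z(0) = V^{-1} x(0): 1·(-2) + 1·2 = 0; 2·(-2) + 3·2 = 2; so z(0) = [0, 2]^T.
x_2(t) = Σ_i (v_i)_2 · z_i(0) · e^{λ_i t} (row 2 of V times the modal terms).
x_2(2.0) = (-2)·0·e^{-5·2.0} + 1·2·e^{-4·2.0} = 0·0.000045 + 2·0.000335 = 0.0007.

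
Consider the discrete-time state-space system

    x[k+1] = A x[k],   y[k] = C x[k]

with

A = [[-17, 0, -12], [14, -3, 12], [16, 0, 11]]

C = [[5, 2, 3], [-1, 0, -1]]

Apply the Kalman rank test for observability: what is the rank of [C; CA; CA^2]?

CA = [[-9, -6, -3], [1, 0, 1]]
CA^2 = [[21, 18, 3], [-1, 0, -1]]
Observability matrix O = [C; CA; CA^2] = [[5, 2, 3], [-1, 0, -1], [-9, -6, -3], [1, 0, 1], [21, 18, 3], [-1, 0, -1]]
The columns c1, c2, c3 of O are linearly dependent: -c1 + c2 + c3 = 0 (check each entry), so rank(O) ≤ 2.
The 2×2 minor from rows 1, 2, columns 1, 2 is 5·0 - 2·(-1) = 0 - (-2) = 2 ≠ 0, so rank(O) = 2.
rank(O) = 2 < n = 3, so the pair (A, C) is not completely observable.

2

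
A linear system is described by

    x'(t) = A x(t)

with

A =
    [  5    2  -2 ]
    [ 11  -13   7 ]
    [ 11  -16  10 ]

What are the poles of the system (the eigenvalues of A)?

det(sI - A) = s^3 - (tr A)s^2 + (M11 + M22 + M33)s - det A, where Mii is the 2×2 principal minor of A obtained by deleting row i and column i.
tr A = 5 + (-13) + 10 = 2; M11 = (-13)·10 - 7·(-16) = -130 - (-112) = -18; M22 = 5·10 - (-2)·11 = 50 - (-22) = 72; M33 = 5·(-13) - 2·11 = -65 - 22 = -87; sum of minors = -33.
det A = 5·((-13)·10 - 7·(-16)) - 2·(11·10 - 7·11) + (-2)·(11·(-16) - (-13)·11) = 5·(-18) - 2·33 + (-2)·(-33) = -90.
So p(s) = det(sI - A) = s^3 - 2s^2 - 33s + 90.
Rational-root test: any integer root divides 90. Testing small divisors, s = 3 works: p(3) = 27 + (-18) + (-99) + 90 = 0, so (s - 3) is a factor.
Dividing, p(s) = (s - 3)(s^2 + s - 30).
Factor s^2 + s - 30: two numbers with sum -1 and product -30 are 5 and -6, so s^2 + s - 30 = (s - 5)(s + 6).
Hence p(s) = (s - 5) (s - 3) (s + 6), with roots -6, 3, 5.
At least one eigenvalue has non-negative real part, so the system is not asymptotically stable.

-6, 3, 5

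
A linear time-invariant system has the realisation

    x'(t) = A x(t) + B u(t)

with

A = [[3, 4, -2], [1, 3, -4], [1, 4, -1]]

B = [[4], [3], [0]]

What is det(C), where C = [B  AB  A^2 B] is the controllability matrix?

AB = [[24], [13], [16]]
A^2B = [[92], [-1], [60]]
Controllability matrix C = [B  AB  A^2B] = [[4, 24, 92], [3, 13, -1], [0, 16, 60]]
Expanding along the first row, det(C) = 4·(13·60 - (-1)·16) - 24·(3·60 - (-1)·0) + 92·(3·16 - 13·0) = 4·796 - 24·180 + 92·48 = 3280
Since det(C) ≠ 0, rank(C) = 3 and the system is completely controllable.

3280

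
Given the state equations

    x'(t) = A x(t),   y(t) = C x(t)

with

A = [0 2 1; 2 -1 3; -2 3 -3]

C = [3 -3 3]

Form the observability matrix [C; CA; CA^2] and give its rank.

3

CA = [[-12, 18, -15]]
CA^2 = [[66, -87, 87]]
Observability matrix O = [C; CA; CA^2] = [[3, -3, 3], [-12, 18, -15], [66, -87, 87]]
det(O) = 3·(18·87 - (-15)·(-87)) - (-3)·((-12)·87 - (-15)·66) + 3·((-12)·(-87) - 18·66) = 3·261 - (-3)·(-54) + 3·(-144) = 189 ≠ 0, so rank(O) = 3.
rank(O) = 3 = n, so the pair (A, C) is completely observable.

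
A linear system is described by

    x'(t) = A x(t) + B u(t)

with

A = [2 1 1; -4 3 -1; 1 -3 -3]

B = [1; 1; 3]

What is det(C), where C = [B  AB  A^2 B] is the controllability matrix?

-1238

AB = [[6], [-4], [-11]]
A^2B = [[-3], [-25], [51]]
Controllability matrix C = [B  AB  A^2B] = [[1, 6, -3], [1, -4, -25], [3, -11, 51]]
Expanding along the first row, det(C) = 1·((-4)·51 - (-25)·(-11)) - 6·(1·51 - (-25)·3) + (-3)·(1·(-11) - (-4)·3) = 1·(-479) - 6·126 + (-3)·1 = -1238
Since det(C) ≠ 0, rank(C) = 3 and the system is completely controllable.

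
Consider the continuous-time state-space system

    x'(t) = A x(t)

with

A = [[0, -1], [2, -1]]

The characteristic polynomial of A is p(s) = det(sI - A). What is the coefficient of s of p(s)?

For a 2×2 matrix, det(sI - A) = s^2 - (tr A)s + det A.
tr A = -1, det A = 2.
So p(s) = s^2 + s + 2.
The coefficient of s is 1.

1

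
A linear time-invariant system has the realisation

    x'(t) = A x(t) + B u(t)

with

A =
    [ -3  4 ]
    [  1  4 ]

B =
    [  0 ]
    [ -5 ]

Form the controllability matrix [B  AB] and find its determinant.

-100

AB = [[-20], [-20]]
Controllability matrix C = [B  AB] = [[0, -20], [-5, -20]]
det(C) = 0·(-20) - (-20)·(-5) = 0 - 100 = -100
Since det(C) ≠ 0, rank(C) = 2 and the system is completely controllable.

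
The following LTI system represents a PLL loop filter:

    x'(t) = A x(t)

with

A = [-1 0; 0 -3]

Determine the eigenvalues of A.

-3, -1

det(sI - A) = s^2 - (tr A)s + det A, with tr A = (-1) + (-3) = -4 and det A = (-1)·(-3) - 0·0 = 3 - 0 = 3.
So p(s) = det(sI - A) = s^2 + 4s + 3.
Factor s^2 + 4s + 3: two numbers with sum -4 and product 3 are -1 and -3, so s^2 + 4s + 3 = (s + 1)(s + 3).
Hence p(s) = (s + 1) (s + 3), with roots -3, -1.
All eigenvalues have negative real part, so the system is asymptotically stable.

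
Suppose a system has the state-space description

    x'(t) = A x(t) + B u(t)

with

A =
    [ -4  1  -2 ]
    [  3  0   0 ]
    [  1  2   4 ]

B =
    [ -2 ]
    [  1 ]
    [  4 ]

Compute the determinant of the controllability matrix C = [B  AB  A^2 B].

-989

AB = [[1], [-6], [16]]
A^2B = [[-42], [3], [53]]
Controllability matrix C = [B  AB  A^2B] = [[-2, 1, -42], [1, -6, 3], [4, 16, 53]]
Expanding along the first row, det(C) = (-2)·((-6)·53 - 3·16) - 1·(1·53 - 3·4) + (-42)·(1·16 - (-6)·4) = (-2)·(-366) - 1·41 + (-42)·40 = -989
Since det(C) ≠ 0, rank(C) = 3 and the system is completely controllable.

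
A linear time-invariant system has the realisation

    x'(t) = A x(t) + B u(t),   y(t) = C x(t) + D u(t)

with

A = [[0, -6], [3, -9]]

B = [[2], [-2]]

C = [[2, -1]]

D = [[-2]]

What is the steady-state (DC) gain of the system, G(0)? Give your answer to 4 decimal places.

1.0000

G(0) = C(-A)^{-1}B + D = -C A^{-1} B + D.
det A = 18, so A^{-1} = (1/18)·adj(A) = [[-1/2, 1/3], [-1/6, 0]]
A^{-1} B = [-5/3, -1/3]^T
C A^{-1} B = -3
G(0) = D - C A^{-1} B = -2 - (-3) = 1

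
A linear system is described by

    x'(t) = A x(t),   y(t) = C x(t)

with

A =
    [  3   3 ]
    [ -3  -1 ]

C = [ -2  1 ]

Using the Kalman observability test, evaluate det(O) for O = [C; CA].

CA = [[-9, -7]]
Observability matrix O = [C; CA] = [[-2, 1], [-9, -7]]
det(O) = (-2)·(-7) - 1·(-9) = 14 - (-9) = 23
Since det(O) ≠ 0, rank(O) = 2 and the system is completely observable.

23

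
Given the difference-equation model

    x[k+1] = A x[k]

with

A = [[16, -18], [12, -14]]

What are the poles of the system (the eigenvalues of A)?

det(zI - A) = z^2 - (tr A)z + det A, with tr A = 16 + (-14) = 2 and det A = 16·(-14) - (-18)·12 = -224 - (-216) = -8.
So p(z) = det(zI - A) = z^2 - 2z - 8.
Factor z^2 - 2z - 8: two numbers with sum 2 and product -8 are 4 and -2, so z^2 - 2z - 8 = (z - 4)(z + 2).
Hence p(z) = (z - 4) (z + 2), with roots -2, 4.

-2, 4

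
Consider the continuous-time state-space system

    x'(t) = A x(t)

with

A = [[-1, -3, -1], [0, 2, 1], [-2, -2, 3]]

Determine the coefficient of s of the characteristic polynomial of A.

Expand det(sI - A) for the 3×3 matrix.
p(s) = s^3 - 4s^2 + s + 6.
(Check: constant term = det(-A) = (-1)^3 det A = 6; coefficient of s^2 = -tr A = -4.)
The coefficient of s is 1.

1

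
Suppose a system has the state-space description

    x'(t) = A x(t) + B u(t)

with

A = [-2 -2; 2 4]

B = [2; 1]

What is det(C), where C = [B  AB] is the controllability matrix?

22

AB = [[-6], [8]]
Controllability matrix C = [B  AB] = [[2, -6], [1, 8]]
det(C) = 2·8 - (-6)·1 = 16 - (-6) = 22
Since det(C) ≠ 0, rank(C) = 2 and the system is completely controllable.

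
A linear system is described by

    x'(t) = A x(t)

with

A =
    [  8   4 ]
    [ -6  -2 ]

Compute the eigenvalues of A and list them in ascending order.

2, 4

det(sI - A) = s^2 - (tr A)s + det A, with tr A = 8 + (-2) = 6 and det A = 8·(-2) - 4·(-6) = -16 - (-24) = 8.
So p(s) = det(sI - A) = s^2 - 6s + 8.
Factor s^2 - 6s + 8: two numbers with sum 6 and product 8 are 4 and 2, so s^2 - 6s + 8 = (s - 4)(s - 2).
Hence p(s) = (s - 4) (s - 2), with roots 2, 4.
At least one eigenvalue has non-negative real part, so the system is not asymptotically stable.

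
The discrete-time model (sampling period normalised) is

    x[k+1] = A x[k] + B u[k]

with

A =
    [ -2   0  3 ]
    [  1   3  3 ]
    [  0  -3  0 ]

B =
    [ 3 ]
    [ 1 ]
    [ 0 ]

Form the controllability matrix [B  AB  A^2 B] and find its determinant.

-414

AB = [[-6], [6], [-3]]
A^2B = [[3], [3], [-18]]
Controllability matrix C = [B  AB  A^2B] = [[3, -6, 3], [1, 6, 3], [0, -3, -18]]
Expanding along the first row, det(C) = 3·(6·(-18) - 3·(-3)) - (-6)·(1·(-18) - 3·0) + 3·(1·(-3) - 6·0) = 3·(-99) - (-6)·(-18) + 3·(-3) = -414
Since det(C) ≠ 0, rank(C) = 3 and the system is completely controllable.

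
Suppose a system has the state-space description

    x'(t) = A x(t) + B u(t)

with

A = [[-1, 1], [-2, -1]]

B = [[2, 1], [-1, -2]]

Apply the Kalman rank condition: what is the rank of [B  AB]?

AB = [[-3, -3], [-3, 0]]
Controllability matrix C = [B  AB] = [[2, 1, -3, -3], [-1, -2, -3, 0]]
Take the 2×2 submatrix of C formed by columns 1, 2: [[2, 1], [-1, -2]]. Its determinant is 2·(-2) - 1·(-1) = -4 - (-1) = -3 ≠ 0.
So rank(C) ≥ 2; since C has 2 rows, rank(C) = 2.
rank(C) = 2 = n, so the pair (A, B) is completely controllable.

2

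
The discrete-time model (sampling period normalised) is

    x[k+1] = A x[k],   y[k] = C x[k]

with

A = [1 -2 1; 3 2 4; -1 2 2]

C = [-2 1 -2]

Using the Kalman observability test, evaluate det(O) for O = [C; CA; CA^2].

CA = [[3, 2, -2]]
CA^2 = [[11, -6, 7]]
Observability matrix O = [C; CA; CA^2] = [[-2, 1, -2], [3, 2, -2], [11, -6, 7]]
Expanding along the first row, det(O) = (-2)·(2·7 - (-2)·(-6)) - 1·(3·7 - (-2)·11) + (-2)·(3·(-6) - 2·11) = (-2)·2 - 1·43 + (-2)·(-40) = 33
Since det(O) ≠ 0, rank(O) = 3 and the system is completely observable.

33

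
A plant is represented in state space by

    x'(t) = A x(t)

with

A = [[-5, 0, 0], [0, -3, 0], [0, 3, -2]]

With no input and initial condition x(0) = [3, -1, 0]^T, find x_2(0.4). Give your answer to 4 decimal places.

det(sI - A) = s^3 - (tr A)s^2 + (M11 + M22 + M33)s - det A, where Mii is the 2×2 principal minor of A obtained by deleting row i and column i.
tr A = (-5) + (-3) + (-2) = -10; M11 = (-3)·(-2) - 0·3 = 6 - 0 = 6; M22 = (-5)·(-2) - 0·0 = 10 - 0 = 10; M33 = (-5)·(-3) - 0·0 = 15 - 0 = 15; sum of minors = 31.
det A = (-5)·((-3)·(-2) - 0·3) - 0·(0·(-2) - 0·0) + 0·(0·3 - (-3)·0) = (-5)·6 - 0·0 + 0·0 = -30.
So p(s) = det(sI - A) = s^3 + 10s^2 + 31s + 30.
Rational-root test: any integer root divides 30. Testing small divisors, s = -2 works: p(-2) = -8 + 40 + (-62) + 30 = 0, so (s + 2) is a factor.
Dividing, p(s) = (s + 2)(s^2 + 8s + 15).
Factor s^2 + 8s + 15: two numbers with sum -8 and product 15 are -3 and -5, so s^2 + 8s + 15 = (s + 3)(s + 5).
Hence p(s) = (s + 2) (s + 3) (s + 5), with roots -5, -3, -2.
The eigenvalues -5, -3, -2 are distinct and real, so A is diagonalisable and x(t) = e^{At} x(0) = V diag(e^{λ_i t}) V^{-1} x(0), where the columns of V are the eigenvectors.
λ = -5: A - (-5)I = [[0, 0, 0], [0, 2, 0], [0, 3, 3]]. v must be orthogonal to every row; (row 2) × (row 3) = [6, 0, 0], so take v_1 = [1, 0, 0]^T.
λ = -3: A - (-3)I = [[-2, 0, 0], [0, 0, 0], [0, 3, 1]]. v must be orthogonal to every row; (row 1) × (row 3) = [0, 2, -6], so take v_2 = [0, -1, 3]^T.
λ = -2: A - (-2)I = [[-3, 0, 0], [0, -1, 0], [0, 3, 0]]. v must be orthogonal to every row; (row 1) × (row 2) = [0, 0, 3], so take v_3 = [0, 0, 1]^T.
V = [v_1 v_2 v_3] = [[1, 0, 0], [0, -1, 0], [0, 3, 1]] has det V = -1, so V^{-1} = adj(V)/det V = [[1, 0, 0], [0, -1, 0], [0, 3, 1]].
Modal coordinates z(0) = V^{-1} x(0): 1·3 + 0·(-1) + 0·0 = 3; 0·3 + (-1)·(-1) + 0·0 = 1; 0·3 + 3·(-1) + 1·0 = -3; so z(0) = [3, 1, -3]^T.
x_2(t) = Σ_i (v_i)_2 · z_i(0) · e^{λ_i t} (row 2 of V times the modal terms).
x_2(0.4) = 0·3·e^{-5·0.4} + (-1)·1·e^{-3·0.4} + 0·(-3)·e^{-2·0.4} = 0·0.135335 + (-1)·0.301194 + 0·0.449329 = -0.3012.

-0.3012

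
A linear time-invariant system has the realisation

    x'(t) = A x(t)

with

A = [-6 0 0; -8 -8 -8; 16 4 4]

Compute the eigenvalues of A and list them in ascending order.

-6, -4, 0

det(sI - A) = s^3 - (tr A)s^2 + (M11 + M22 + M33)s - det A, where Mii is the 2×2 principal minor of A obtained by deleting row i and column i.
tr A = (-6) + (-8) + 4 = -10; M11 = (-8)·4 - (-8)·4 = -32 - (-32) = 0; M22 = (-6)·4 - 0·16 = -24 - 0 = -24; M33 = (-6)·(-8) - 0·(-8) = 48 - 0 = 48; sum of minors = 24.
det A = (-6)·((-8)·4 - (-8)·4) - 0·((-8)·4 - (-8)·16) + 0·((-8)·4 - (-8)·16) = (-6)·0 - 0·96 + 0·96 = 0.
So p(s) = det(sI - A) = s^3 + 10s^2 + 24s.
The constant term is 0, so p(s) = s(s^2 + 10s + 24).
Factor s^2 + 10s + 24: two numbers with sum -10 and product 24 are -4 and -6, so s^2 + 10s + 24 = (s + 4)(s + 6).
Hence p(s) = s (s + 4) (s + 6), with roots -6, -4, 0.
At least one eigenvalue has non-negative real part, so the system is not asymptotically stable.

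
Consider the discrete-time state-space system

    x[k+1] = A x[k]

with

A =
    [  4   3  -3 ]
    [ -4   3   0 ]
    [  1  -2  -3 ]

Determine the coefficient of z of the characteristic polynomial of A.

Expand det(zI - A) for the 3×3 matrix.
p(z) = z^3 - 4z^2 + 6z + 87.
(Check: constant term = det(-A) = (-1)^3 det A = 87; coefficient of z^2 = -tr A = -4.)
The coefficient of z is 6.

6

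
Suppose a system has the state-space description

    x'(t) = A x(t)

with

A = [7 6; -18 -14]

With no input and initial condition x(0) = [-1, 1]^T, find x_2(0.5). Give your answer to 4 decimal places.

0.9395

det(sI - A) = s^2 - (tr A)s + det A, with tr A = 7 + (-14) = -7 and det A = 7·(-14) - 6·(-18) = -98 - (-108) = 10.
So p(s) = det(sI - A) = s^2 + 7s + 10.
Factor s^2 + 7s + 10: two numbers with sum -7 and product 10 are -2 and -5, so s^2 + 7s + 10 = (s + 2)(s + 5).
Hence p(s) = (s + 2) (s + 5), with roots -5, -2.
The eigenvalues -5, -2 are distinct and real, so A is diagonalisable and x(t) = e^{At} x(0) = V diag(e^{λ_i t}) V^{-1} x(0), where the columns of V are the eigenvectors.
λ = -5: A - (-5)I = [[12, 6], [-18, -9]]. Row 1 gives 12·v1 + 6·v2 = 0, so take v_1 = [-1, 2]^T.
λ = -2: A - (-2)I = [[9, 6], [-18, -12]]. Row 1 gives 9·v1 + 6·v2 = 0, so take v_2 = [2, -3]^T.
V = [v_1 v_2] = [[-1, 2], [2, -3]] has det V = -1, so V^{-1} = adj(V)/det V = [[3, 2], [2, 1]].
Modal coordinates z(0) = V^{-1} x(0): 3·(-1) + 2·1 = -1; 2·(-1) + 1·1 = -1; so z(0) = [-1, -1]^T.
x_2(t) = Σ_i (v_i)_2 · z_i(0) · e^{λ_i t} (row 2 of V times the modal terms).
x_2(0.5) = 2·(-1)·e^{-5·0.5} + (-3)·(-1)·e^{-2·0.5} = (-2)·0.082085 + 3·0.367879 = 0.9395.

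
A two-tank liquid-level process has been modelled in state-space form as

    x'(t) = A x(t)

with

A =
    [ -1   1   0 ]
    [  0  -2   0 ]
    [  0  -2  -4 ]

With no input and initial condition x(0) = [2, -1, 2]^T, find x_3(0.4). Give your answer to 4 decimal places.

0.6512

det(sI - A) = s^3 - (tr A)s^2 + (M11 + M22 + M33)s - det A, where Mii is the 2×2 principal minor of A obtained by deleting row i and column i.
tr A = (-1) + (-2) + (-4) = -7; M11 = (-2)·(-4) - 0·(-2) = 8 - 0 = 8; M22 = (-1)·(-4) - 0·0 = 4 - 0 = 4; M33 = (-1)·(-2) - 1·0 = 2 - 0 = 2; sum of minors = 14.
det A = (-1)·((-2)·(-4) - 0·(-2)) - 1·(0·(-4) - 0·0) + 0·(0·(-2) - (-2)·0) = (-1)·8 - 1·0 + 0·0 = -8.
So p(s) = det(sI - A) = s^3 + 7s^2 + 14s + 8.
Rational-root test: any integer root divides 8. Testing small divisors, s = -1 works: p(-1) = -1 + 7 + (-14) + 8 = 0, so (s + 1) is a factor.
Dividing, p(s) = (s + 1)(s^2 + 6s + 8).
Factor s^2 + 6s + 8: two numbers with sum -6 and product 8 are -2 and -4, so s^2 + 6s + 8 = (s + 2)(s + 4).
Hence p(s) = (s + 1) (s + 2) (s + 4), with roots -4, -2, -1.
The eigenvalues -4, -2, -1 are distinct and real, so A is diagonalisable and x(t) = e^{At} x(0) = V diag(e^{λ_i t}) V^{-1} x(0), where the columns of V are the eigenvectors.
λ = -4: A - (-4)I = [[3, 1, 0], [0, 2, 0], [0, -2, 0]]. v must be orthogonal to every row; (row 1) × (row 2) = [0, 0, 6], so take v_1 = [0, 0, 1]^T.
λ = -2: A - (-2)I = [[1, 1, 0], [0, 0, 0], [0, -2, -2]]. v must be orthogonal to every row; (row 1) × (row 3) = [-2, 2, -2], so take v_2 = [-1, 1, -1]^T.
λ = -1: A - (-1)I = [[0, 1, 0], [0, -1, 0], [0, -2, -3]]. v must be orthogonal to every row; (row 1) × (row 3) = [-3, 0, 0], so take v_3 = [1, 0, 0]^T.
V = [v_1 v_2 v_3] = [[0, -1, 1], [0, 1, 0], [1, -1, 0]] has det V = -1, so V^{-1} = adj(V)/det V = [[0, 1, 1], [0, 1, 0], [1, 1, 0]].
Modal coordinates z(0) = V^{-1} x(0): 0·2 + 1·(-1) + 1·2 = 1; 0·2 + 1·(-1) + 0·2 = -1; 1·2 + 1·(-1) + 0·2 = 1; so z(0) = [1, -1, 1]^T.
x_3(t) = Σ_i (v_i)_3 · z_i(0) · e^{λ_i t} (row 3 of V times the modal terms).
x_3(0.4) = 1·1·e^{-4·0.4} + (-1)·(-1)·e^{-2·0.4} + 0·1·e^{-1·0.4} = 1·0.201897 + 1·0.449329 + 0·0.670320 = 0.6512.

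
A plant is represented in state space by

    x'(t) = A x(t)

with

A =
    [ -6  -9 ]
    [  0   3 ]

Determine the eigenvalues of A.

det(sI - A) = s^2 - (tr A)s + det A, with tr A = (-6) + 3 = -3 and det A = (-6)·3 - (-9)·0 = -18 - 0 = -18.
So p(s) = det(sI - A) = s^2 + 3s - 18.
Factor s^2 + 3s - 18: two numbers with sum -3 and product -18 are 3 and -6, so s^2 + 3s - 18 = (s - 3)(s + 6).
Hence p(s) = (s - 3) (s + 6), with roots -6, 3.
At least one eigenvalue has non-negative real part, so the system is not asymptotically stable.

-6, 3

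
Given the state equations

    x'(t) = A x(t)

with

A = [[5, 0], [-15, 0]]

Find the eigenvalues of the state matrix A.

0, 5

det(sI - A) = s^2 - (tr A)s + det A, with tr A = 5 + 0 = 5 and det A = 5·0 - 0·(-15) = 0 - 0 = 0.
So p(s) = det(sI - A) = s^2 - 5s.
Factor s^2 - 5s: two numbers with sum 5 and product 0 are 5 and 0, so s^2 - 5s = s(s - 5).
Hence p(s) = s (s - 5), with roots 0, 5.
At least one eigenvalue has non-negative real part, so the system is not asymptotically stable.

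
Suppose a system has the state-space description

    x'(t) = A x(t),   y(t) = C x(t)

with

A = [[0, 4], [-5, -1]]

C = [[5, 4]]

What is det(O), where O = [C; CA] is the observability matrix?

CA = [[-20, 16]]
Observability matrix O = [C; CA] = [[5, 4], [-20, 16]]
det(O) = 5·16 - 4·(-20) = 80 - (-80) = 160
Since det(O) ≠ 0, rank(O) = 2 and the system is completely observable.

160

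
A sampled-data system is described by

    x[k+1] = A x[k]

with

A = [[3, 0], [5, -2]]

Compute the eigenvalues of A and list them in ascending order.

-2, 3

det(zI - A) = z^2 - (tr A)z + det A, with tr A = 3 + (-2) = 1 and det A = 3·(-2) - 0·5 = -6 - 0 = -6.
So p(z) = det(zI - A) = z^2 - z - 6.
Factor z^2 - z - 6: two numbers with sum 1 and product -6 are 3 and -2, so z^2 - z - 6 = (z - 3)(z + 2).
Hence p(z) = (z - 3) (z + 2), with roots -2, 3.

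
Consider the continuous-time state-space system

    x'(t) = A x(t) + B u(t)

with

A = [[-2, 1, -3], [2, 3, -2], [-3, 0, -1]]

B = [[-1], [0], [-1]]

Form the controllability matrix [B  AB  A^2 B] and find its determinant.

-2

AB = [[5], [0], [4]]
A^2B = [[-22], [2], [-19]]
Controllability matrix C = [B  AB  A^2B] = [[-1, 5, -22], [0, 0, 2], [-1, 4, -19]]
Expanding along the first row, det(C) = (-1)·(0·(-19) - 2·4) - 5·(0·(-19) - 2·(-1)) + (-22)·(0·4 - 0·(-1)) = (-1)·(-8) - 5·2 + (-22)·0 = -2
Since det(C) ≠ 0, rank(C) = 3 and the system is completely controllable.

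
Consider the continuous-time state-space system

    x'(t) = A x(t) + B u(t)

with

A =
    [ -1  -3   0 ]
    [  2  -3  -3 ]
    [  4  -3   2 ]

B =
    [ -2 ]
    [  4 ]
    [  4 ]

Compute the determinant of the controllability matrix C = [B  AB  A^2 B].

AB = [[-10], [-28], [-12]]
A^2B = [[94], [100], [20]]
Controllability matrix C = [B  AB  A^2B] = [[-2, -10, 94], [4, -28, 100], [4, -12, 20]]
Expanding along the first row, det(C) = (-2)·((-28)·20 - 100·(-12)) - (-10)·(4·20 - 100·4) + 94·(4·(-12) - (-28)·4) = (-2)·640 - (-10)·(-320) + 94·64 = 1536
Since det(C) ≠ 0, rank(C) = 3 and the system is completely controllable.

1536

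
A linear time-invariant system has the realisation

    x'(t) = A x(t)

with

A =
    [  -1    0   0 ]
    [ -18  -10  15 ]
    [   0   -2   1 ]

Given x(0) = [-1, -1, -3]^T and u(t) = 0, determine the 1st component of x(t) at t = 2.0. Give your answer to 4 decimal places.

-0.1353

det(sI - A) = s^3 - (tr A)s^2 + (M11 + M22 + M33)s - det A, where Mii is the 2×2 principal minor of A obtained by deleting row i and column i.
tr A = (-1) + (-10) + 1 = -10; M11 = (-10)·1 - 15·(-2) = -10 - (-30) = 20; M22 = (-1)·1 - 0·0 = -1 - 0 = -1; M33 = (-1)·(-10) - 0·(-18) = 10 - 0 = 10; sum of minors = 29.
det A = (-1)·((-10)·1 - 15·(-2)) - 0·((-18)·1 - 15·0) + 0·((-18)·(-2) - (-10)·0) = (-1)·20 - 0·(-18) + 0·36 = -20.
So p(s) = det(sI - A) = s^3 + 10s^2 + 29s + 20.
Rational-root test: any integer root divides 20. Testing small divisors, s = -1 works: p(-1) = -1 + 10 + (-29) + 20 = 0, so (s + 1) is a factor.
Dividing, p(s) = (s + 1)(s^2 + 9s + 20).
Factor s^2 + 9s + 20: two numbers with sum -9 and product 20 are -4 and -5, so s^2 + 9s + 20 = (s + 4)(s + 5).
Hence p(s) = (s + 1) (s + 4) (s + 5), with roots -5, -4, -1.
The eigenvalues -5, -4, -1 are distinct and real, so A is diagonalisable and x(t) = e^{At} x(0) = V diag(e^{λ_i t}) V^{-1} x(0), where the columns of V are the eigenvectors.
λ = -5: A - (-5)I = [[4, 0, 0], [-18, -5, 15], [0, -2, 6]]. v must be orthogonal to every row; (row 1) × (row 2) = [0, -60, -20], so take v_1 = [0, -3, -1]^T.
λ = -4: A - (-4)I = [[3, 0, 0], [-18, -6, 15], [0, -2, 5]]. v must be orthogonal to every row; (row 1) × (row 2) = [0, -45, -18], so take v_2 = [0, -5, -2]^T.
λ = -1: A - (-1)I = [[0, 0, 0], [-18, -9, 15], [0, -2, 2]]. v must be orthogonal to every row; (row 2) × (row 3) = [12, 36, 36], so take v_3 = [1, 3, 3]^T.
V = [v_1 v_2 v_3] = [[0, 0, 1], [-3, -5, 3], [-1, -2, 3]] has det V = 1, so V^{-1} = adj(V)/det V = [[-9, -2, 5], [6, 1, -3], [1, 0, 0]].
Modal coordinates z(0) = V^{-1} x(0): (-9)·(-1) + (-2)·(-1) + 5·(-3) = -4; 6·(-1) + 1·(-1) + (-3)·(-3) = 2; 1·(-1) + 0·(-1) + 0·(-3) = -1; so z(0) = [-4, 2, -1]^T.
x_1(t) = Σ_i (v_i)_1 · z_i(0) · e^{λ_i t} (row 1 of V times the modal terms).
x_1(2.0) = 0·(-4)·e^{-5·2.0} + 0·2·e^{-4·2.0} + 1·(-1)·e^{-1·2.0} = 0·0.000045 + 0·0.000335 + (-1)·0.135335 = -0.1353.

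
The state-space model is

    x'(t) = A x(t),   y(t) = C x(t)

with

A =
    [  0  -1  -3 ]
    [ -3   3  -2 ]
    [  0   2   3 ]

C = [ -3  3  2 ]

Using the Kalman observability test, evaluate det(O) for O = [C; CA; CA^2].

453

CA = [[-9, 16, 9]]
CA^2 = [[-48, 75, 22]]
Observability matrix O = [C; CA; CA^2] = [[-3, 3, 2], [-9, 16, 9], [-48, 75, 22]]
Expanding along the first row, det(O) = (-3)·(16·22 - 9·75) - 3·((-9)·22 - 9·(-48)) + 2·((-9)·75 - 16·(-48)) = (-3)·(-323) - 3·234 + 2·93 = 453
Since det(O) ≠ 0, rank(O) = 3 and the system is completely observable.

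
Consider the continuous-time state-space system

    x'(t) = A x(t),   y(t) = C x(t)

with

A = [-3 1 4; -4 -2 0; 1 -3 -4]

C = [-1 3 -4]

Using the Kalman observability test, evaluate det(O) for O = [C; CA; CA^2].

-5440

CA = [[-13, 5, 12]]
CA^2 = [[31, -59, -100]]
Observability matrix O = [C; CA; CA^2] = [[-1, 3, -4], [-13, 5, 12], [31, -59, -100]]
Expanding along the first row, det(O) = (-1)·(5·(-100) - 12·(-59)) - 3·((-13)·(-100) - 12·31) + (-4)·((-13)·(-59) - 5·31) = (-1)·208 - 3·928 + (-4)·612 = -5440
Since det(O) ≠ 0, rank(O) = 3 and the system is completely observable.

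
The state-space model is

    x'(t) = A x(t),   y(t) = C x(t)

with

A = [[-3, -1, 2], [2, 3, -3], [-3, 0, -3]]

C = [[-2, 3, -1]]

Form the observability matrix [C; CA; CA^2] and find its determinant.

-2572

CA = [[15, 11, -10]]
CA^2 = [[7, 18, 27]]
Observability matrix O = [C; CA; CA^2] = [[-2, 3, -1], [15, 11, -10], [7, 18, 27]]
Expanding along the first row, det(O) = (-2)·(11·27 - (-10)·18) - 3·(15·27 - (-10)·7) + (-1)·(15·18 - 11·7) = (-2)·477 - 3·475 + (-1)·193 = -2572
Since det(O) ≠ 0, rank(O) = 3 and the system is completely observable.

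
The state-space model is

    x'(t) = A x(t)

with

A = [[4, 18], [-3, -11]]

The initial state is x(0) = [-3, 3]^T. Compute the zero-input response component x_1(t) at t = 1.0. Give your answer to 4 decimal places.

det(sI - A) = s^2 - (tr A)s + det A, with tr A = 4 + (-11) = -7 and det A = 4·(-11) - 18·(-3) = -44 - (-54) = 10.
So p(s) = det(sI - A) = s^2 + 7s + 10.
Factor s^2 + 7s + 10: two numbers with sum -7 and product 10 are -2 and -5, so s^2 + 7s + 10 = (s + 2)(s + 5).
Hence p(s) = (s + 2) (s + 5), with roots -5, -2.
The eigenvalues -5, -2 are distinct and real, so A is diagonalisable and x(t) = e^{At} x(0) = V diag(e^{λ_i t}) V^{-1} x(0), where the columns of V are the eigenvectors.
λ = -5: A - (-5)I = [[9, 18], [-3, -6]]. Row 1 gives 9·v1 + 18·v2 = 0, so take v_1 = [-2, 1]^T.
λ = -2: A - (-2)I = [[6, 18], [-3, -9]]. Row 1 gives 6·v1 + 18·v2 = 0, so take v_2 = [-3, 1]^T.
V = [v_1 v_2] = [[-2, -3], [1, 1]] has det V = 1, so V^{-1} = adj(V)/det V = [[1, 3], [-1, -2]].
Modal coordinates z(0) = V^{-1} x(0): 1·(-3) + 3·3 = 6; (-1)·(-3) + (-2)·3 = -3; so z(0) = [6, -3]^T.
x_1(t) = Σ_i (v_i)_1 · z_i(0) · e^{λ_i t} (row 1 of V times the modal terms).
x_1(1.0) = (-2)·6·e^{-5·1.0} + (-3)·(-3)·e^{-2·1.0} = (-12)·0.006738 + 9·0.135335 = 1.1372.

1.1372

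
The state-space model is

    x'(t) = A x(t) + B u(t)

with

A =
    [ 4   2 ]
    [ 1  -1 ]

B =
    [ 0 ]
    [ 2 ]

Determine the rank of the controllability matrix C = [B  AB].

AB = [[4], [-2]]
Controllability matrix C = [B  AB] = [[0, 4], [2, -2]]
det(C) = 0·(-2) - 4·2 = 0 - 8 = -8 ≠ 0, so rank(C) = 2.
rank(C) = 2 = n, so the pair (A, B) is completely controllable.

2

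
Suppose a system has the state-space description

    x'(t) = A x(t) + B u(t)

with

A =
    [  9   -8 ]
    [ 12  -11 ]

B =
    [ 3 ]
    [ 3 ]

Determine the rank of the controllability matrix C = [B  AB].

1

AB = [[3], [3]]
Controllability matrix C = [B  AB] = [[3, 3], [3, 3]]
Every column of C is a scalar multiple of column 1 = [3, 3] (multipliers 1, 1), so the columns span a one-dimensional space.
C ≠ 0, hence rank(C) = 1.
rank(C) = 1 < n = 2, so the pair (A, B) is not completely controllable.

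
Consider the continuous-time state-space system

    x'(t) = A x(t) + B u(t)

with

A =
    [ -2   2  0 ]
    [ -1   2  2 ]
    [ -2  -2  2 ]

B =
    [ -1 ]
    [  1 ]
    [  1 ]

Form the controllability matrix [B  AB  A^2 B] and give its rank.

3

AB = [[4], [5], [2]]
A^2B = [[2], [10], [-14]]
Controllability matrix C = [B  AB  A^2B] = [[-1, 4, 2], [1, 5, 10], [1, 2, -14]]
det(C) = (-1)·(5·(-14) - 10·2) - 4·(1·(-14) - 10·1) + 2·(1·2 - 5·1) = (-1)·(-90) - 4·(-24) + 2·(-3) = 180 ≠ 0, so rank(C) = 3.
rank(C) = 3 = n, so the pair (A, B) is completely controllable.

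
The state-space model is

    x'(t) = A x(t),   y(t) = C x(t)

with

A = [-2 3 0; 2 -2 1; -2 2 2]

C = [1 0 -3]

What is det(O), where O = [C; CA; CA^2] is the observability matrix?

CA = [[4, -3, -6]]
CA^2 = [[-2, 6, -15]]
Observability matrix O = [C; CA; CA^2] = [[1, 0, -3], [4, -3, -6], [-2, 6, -15]]
Expanding along the first row, det(O) = 1·((-3)·(-15) - (-6)·6) - 0·(4·(-15) - (-6)·(-2)) + (-3)·(4·6 - (-3)·(-2)) = 1·81 - 0·(-72) + (-3)·18 = 27
Since det(O) ≠ 0, rank(O) = 3 and the system is completely observable.

27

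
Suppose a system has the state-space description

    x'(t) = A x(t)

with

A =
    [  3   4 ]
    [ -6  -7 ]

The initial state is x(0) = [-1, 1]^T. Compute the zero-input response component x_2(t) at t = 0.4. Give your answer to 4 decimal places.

det(sI - A) = s^2 - (tr A)s + det A, with tr A = 3 + (-7) = -4 and det A = 3·(-7) - 4·(-6) = -21 - (-24) = 3.
So p(s) = det(sI - A) = s^2 + 4s + 3.
Factor s^2 + 4s + 3: two numbers with sum -4 and product 3 are -1 and -3, so s^2 + 4s + 3 = (s + 1)(s + 3).
Hence p(s) = (s + 1) (s + 3), with roots -3, -1.
The eigenvalues -3, -1 are distinct and real, so A is diagonalisable and x(t) = e^{At} x(0) = V diag(e^{λ_i t}) V^{-1} x(0), where the columns of V are the eigenvectors.
λ = -3: A - (-3)I = [[6, 4], [-6, -4]]. Row 1 gives 6·v1 + 4·v2 = 0, so take v_1 = [-2, 3]^T.
λ = -1: A - (-1)I = [[4, 4], [-6, -6]]. Row 1 gives 4·v1 + 4·v2 = 0, so take v_2 = [1, -1]^T.
V = [v_1 v_2] = [[-2, 1], [3, -1]] has det V = -1, so V^{-1} = adj(V)/det V = [[1, 1], [3, 2]].
Modal coordinates z(0) = V^{-1} x(0): 1·(-1) + 1·1 = 0; 3·(-1) + 2·1 = -1; so z(0) = [0, -1]^T.
x_2(t) = Σ_i (v_i)_2 · z_i(0) · e^{λ_i t} (row 2 of V times the modal terms).
x_2(0.4) = 3·0·e^{-3·0.4} + (-1)·(-1)·e^{-1·0.4} = 0·0.301194 + 1·0.670320 = 0.6703.

0.6703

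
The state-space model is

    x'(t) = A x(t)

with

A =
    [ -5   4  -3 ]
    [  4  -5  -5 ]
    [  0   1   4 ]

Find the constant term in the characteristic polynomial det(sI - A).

Expand det(sI - A) for the 3×3 matrix.
p(s) = s^3 + 6s^2 - 26s + 1.
(Check: constant term = det(-A) = (-1)^3 det A = 1; coefficient of s^2 = -tr A = 6.)
The constant term is 1.

1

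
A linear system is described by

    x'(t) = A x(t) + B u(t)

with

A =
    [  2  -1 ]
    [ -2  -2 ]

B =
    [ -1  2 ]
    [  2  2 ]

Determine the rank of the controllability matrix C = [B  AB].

2

AB = [[-4, 2], [-2, -8]]
Controllability matrix C = [B  AB] = [[-1, 2, -4, 2], [2, 2, -2, -8]]
Take the 2×2 submatrix of C formed by columns 1, 2: [[-1, 2], [2, 2]]. Its determinant is (-1)·2 - 2·2 = -2 - 4 = -6 ≠ 0.
So rank(C) ≥ 2; since C has 2 rows, rank(C) = 2.
rank(C) = 2 = n, so the pair (A, B) is completely controllable.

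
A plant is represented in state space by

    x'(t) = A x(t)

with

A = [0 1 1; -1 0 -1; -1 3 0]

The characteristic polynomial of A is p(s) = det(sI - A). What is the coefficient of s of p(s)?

5

Expand det(sI - A) for the 3×3 matrix.
p(s) = s^3 + 5s + 2.
(Check: constant term = det(-A) = (-1)^3 det A = 2; coefficient of s^2 = -tr A = 0.)
The coefficient of s is 5.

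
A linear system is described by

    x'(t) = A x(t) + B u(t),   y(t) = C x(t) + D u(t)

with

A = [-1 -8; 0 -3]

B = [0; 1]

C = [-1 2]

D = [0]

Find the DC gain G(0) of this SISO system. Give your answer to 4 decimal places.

G(0) = C(-A)^{-1}B + D = -C A^{-1} B + D.
det A = 3, so A^{-1} = (1/3)·adj(A) = [[-1, 8/3], [0, -1/3]]
A^{-1} B = [8/3, -1/3]^T
C A^{-1} B = -10/3
G(0) = D - C A^{-1} B = 0 - (-10/3) = 10/3 ≈ 3.3333

3.3333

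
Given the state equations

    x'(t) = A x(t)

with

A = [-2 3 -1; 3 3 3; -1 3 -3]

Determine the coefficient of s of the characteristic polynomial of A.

-28

Expand det(sI - A) for the 3×3 matrix.
p(s) = s^3 + 2s^2 - 28s - 42.
(Check: constant term = det(-A) = (-1)^3 det A = -42; coefficient of s^2 = -tr A = 2.)
The coefficient of s is -28.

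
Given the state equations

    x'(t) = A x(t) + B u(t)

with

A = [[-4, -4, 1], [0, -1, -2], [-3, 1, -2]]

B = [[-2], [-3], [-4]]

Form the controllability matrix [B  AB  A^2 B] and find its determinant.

AB = [[16], [11], [11]]
A^2B = [[-97], [-33], [-59]]
Controllability matrix C = [B  AB  A^2B] = [[-2, 16, -97], [-3, 11, -33], [-4, 11, -59]]
Expanding along the first row, det(C) = (-2)·(11·(-59) - (-33)·11) - 16·((-3)·(-59) - (-33)·(-4)) + (-97)·((-3)·11 - 11·(-4)) = (-2)·(-286) - 16·45 + (-97)·11 = -1215
Since det(C) ≠ 0, rank(C) = 3 and the system is completely controllable.

-1215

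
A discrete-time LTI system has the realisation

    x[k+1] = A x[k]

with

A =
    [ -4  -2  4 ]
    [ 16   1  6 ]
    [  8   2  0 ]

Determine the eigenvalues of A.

det(zI - A) = z^3 - (tr A)z^2 + (M11 + M22 + M33)z - det A, where Mii is the 2×2 principal minor of A obtained by deleting row i and column i.
tr A = (-4) + 1 + 0 = -3; M11 = 1·0 - 6·2 = 0 - 12 = -12; M22 = (-4)·0 - 4·8 = 0 - 32 = -32; M33 = (-4)·1 - (-2)·16 = -4 - (-32) = 28; sum of minors = -16.
det A = (-4)·(1·0 - 6·2) - (-2)·(16·0 - 6·8) + 4·(16·2 - 1·8) = (-4)·(-12) - (-2)·(-48) + 4·24 = 48.
So p(z) = det(zI - A) = z^3 + 3z^2 - 16z - 48.
Rational-root test: any integer root divides -48. Testing small divisors, z = -3 works: p(-3) = -27 + 27 + 48 + (-48) = 0, so (z + 3) is a factor.
Dividing, p(z) = (z + 3)(z^2 - 16).
Factor z^2 - 16: two numbers with sum 0 and product -16 are 4 and -4, so z^2 - 16 = (z - 4)(z + 4).
Hence p(z) = (z - 4) (z + 3) (z + 4), with roots -4, -3, 4.

-4, -3, 4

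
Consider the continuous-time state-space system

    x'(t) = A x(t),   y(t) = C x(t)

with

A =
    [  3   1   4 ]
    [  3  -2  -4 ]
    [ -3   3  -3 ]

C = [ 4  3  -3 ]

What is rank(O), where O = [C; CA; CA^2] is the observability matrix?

3

CA = [[30, -11, 13]]
CA^2 = [[18, 91, 125]]
Observability matrix O = [C; CA; CA^2] = [[4, 3, -3], [30, -11, 13], [18, 91, 125]]
det(O) = 4·((-11)·125 - 13·91) - 3·(30·125 - 13·18) + (-3)·(30·91 - (-11)·18) = 4·(-2558) - 3·3516 + (-3)·2928 = -29564 ≠ 0, so rank(O) = 3.
rank(O) = 3 = n, so the pair (A, C) is completely observable.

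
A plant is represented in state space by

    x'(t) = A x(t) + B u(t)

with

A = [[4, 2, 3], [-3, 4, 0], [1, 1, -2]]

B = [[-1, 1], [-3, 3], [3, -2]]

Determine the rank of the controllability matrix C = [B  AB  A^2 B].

AB = [[-1, 4], [-9, 9], [-10, 8]]
A^2B = [[-52, 58], [-33, 24], [10, -3]]
Controllability matrix C = [B  AB  A^2B] = [[-1, 1, -1, 4, -52, 58], [-3, 3, -9, 9, -33, 24], [3, -2, -10, 8, 10, -3]]
Take the 3×3 submatrix of C formed by columns 1, 2, 3: [[-1, 1, -1], [-3, 3, -9], [3, -2, -10]]. Its determinant is (-1)·(3·(-10) - (-9)·(-2)) - 1·((-3)·(-10) - (-9)·3) + (-1)·((-3)·(-2) - 3·3) = (-1)·(-48) - 1·57 + (-1)·(-3) = -6 ≠ 0.
So rank(C) ≥ 3; since C has 3 rows, rank(C) = 3.
rank(C) = 3 = n, so the pair (A, B) is completely controllable.

3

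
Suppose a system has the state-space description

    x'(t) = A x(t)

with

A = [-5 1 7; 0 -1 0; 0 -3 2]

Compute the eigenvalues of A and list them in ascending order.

-5, -1, 2

det(sI - A) = s^3 - (tr A)s^2 + (M11 + M22 + M33)s - det A, where Mii is the 2×2 principal minor of A obtained by deleting row i and column i.
tr A = (-5) + (-1) + 2 = -4; M11 = (-1)·2 - 0·(-3) = -2 - 0 = -2; M22 = (-5)·2 - 7·0 = -10 - 0 = -10; M33 = (-5)·(-1) - 1·0 = 5 - 0 = 5; sum of minors = -7.
det A = (-5)·((-1)·2 - 0·(-3)) - 1·(0·2 - 0·0) + 7·(0·(-3) - (-1)·0) = (-5)·(-2) - 1·0 + 7·0 = 10.
So p(s) = det(sI - A) = s^3 + 4s^2 - 7s - 10.
Rational-root test: any integer root divides -10. Testing small divisors, s = -1 works: p(-1) = -1 + 4 + 7 + (-10) = 0, so (s + 1) is a factor.
Dividing, p(s) = (s + 1)(s^2 + 3s - 10).
Factor s^2 + 3s - 10: two numbers with sum -3 and product -10 are 2 and -5, so s^2 + 3s - 10 = (s - 2)(s + 5).
Hence p(s) = (s - 2) (s + 1) (s + 5), with roots -5, -1, 2.
At least one eigenvalue has non-negative real part, so the system is not asymptotically stable.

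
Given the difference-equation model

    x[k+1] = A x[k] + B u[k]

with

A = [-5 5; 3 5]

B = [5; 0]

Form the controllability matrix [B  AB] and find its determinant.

AB = [[-25], [15]]
Controllability matrix C = [B  AB] = [[5, -25], [0, 15]]
det(C) = 5·15 - (-25)·0 = 75 - 0 = 75
Since det(C) ≠ 0, rank(C) = 2 and the system is completely controllable.

75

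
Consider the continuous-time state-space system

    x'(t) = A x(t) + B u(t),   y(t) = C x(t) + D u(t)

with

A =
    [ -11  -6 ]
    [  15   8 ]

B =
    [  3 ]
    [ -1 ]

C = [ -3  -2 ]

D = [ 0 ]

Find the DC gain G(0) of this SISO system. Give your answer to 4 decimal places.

-7.0000

G(0) = C(-A)^{-1}B + D = -C A^{-1} B + D.
det A = 2, so A^{-1} = (1/2)·adj(A) = [[4, 3], [-15/2, -11/2]]
A^{-1} B = [9, -17]^T
C A^{-1} B = 7
G(0) = D - C A^{-1} B = 0 - (7) = -7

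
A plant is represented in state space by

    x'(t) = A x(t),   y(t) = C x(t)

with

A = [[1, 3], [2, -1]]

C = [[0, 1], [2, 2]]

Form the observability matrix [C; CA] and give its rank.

CA = [[2, -1], [6, 4]]
Observability matrix O = [C; CA] = [[0, 1], [2, 2], [2, -1], [6, 4]]
Take the 2×2 submatrix of O formed by rows 1, 2: [[0, 1], [2, 2]]. Its determinant is 0·2 - 1·2 = 0 - 2 = -2 ≠ 0.
So rank(O) ≥ 2; since O has 2 columns, rank(O) = 2.
rank(O) = 2 = n, so the pair (A, C) is completely observable.

2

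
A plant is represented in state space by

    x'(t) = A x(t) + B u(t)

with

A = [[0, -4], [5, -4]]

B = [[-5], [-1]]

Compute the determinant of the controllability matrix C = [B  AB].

AB = [[4], [-21]]
Controllability matrix C = [B  AB] = [[-5, 4], [-1, -21]]
det(C) = (-5)·(-21) - 4·(-1) = 105 - (-4) = 109
Since det(C) ≠ 0, rank(C) = 2 and the system is completely controllable.

109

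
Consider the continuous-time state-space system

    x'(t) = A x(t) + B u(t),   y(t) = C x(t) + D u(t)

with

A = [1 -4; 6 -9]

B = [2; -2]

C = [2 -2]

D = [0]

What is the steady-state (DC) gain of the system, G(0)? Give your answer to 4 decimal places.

G(0) = C(-A)^{-1}B + D = -C A^{-1} B + D.
det A = 15, so A^{-1} = (1/15)·adj(A) = [[-3/5, 4/15], [-2/5, 1/15]]
A^{-1} B = [-26/15, -14/15]^T
C A^{-1} B = -8/5
G(0) = D - C A^{-1} B = 0 - (-8/5) = 8/5 ≈ 1.6000

1.6000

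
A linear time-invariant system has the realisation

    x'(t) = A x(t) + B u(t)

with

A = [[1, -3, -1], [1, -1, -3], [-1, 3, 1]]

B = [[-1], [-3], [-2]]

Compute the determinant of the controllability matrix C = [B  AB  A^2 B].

AB = [[10], [8], [-10]]
A^2B = [[-4], [32], [4]]
Controllability matrix C = [B  AB  A^2B] = [[-1, 10, -4], [-3, 8, 32], [-2, -10, 4]]
Expanding along the first row, det(C) = (-1)·(8·4 - 32·(-10)) - 10·((-3)·4 - 32·(-2)) + (-4)·((-3)·(-10) - 8·(-2)) = (-1)·352 - 10·52 + (-4)·46 = -1056
Since det(C) ≠ 0, rank(C) = 3 and the system is completely controllable.

-1056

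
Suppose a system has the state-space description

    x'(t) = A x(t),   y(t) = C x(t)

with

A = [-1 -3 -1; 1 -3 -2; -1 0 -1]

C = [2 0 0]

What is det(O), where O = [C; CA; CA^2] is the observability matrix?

-96

CA = [[-2, -6, -2]]
CA^2 = [[-2, 24, 16]]
Observability matrix O = [C; CA; CA^2] = [[2, 0, 0], [-2, -6, -2], [-2, 24, 16]]
Expanding along the first row, det(O) = 2·((-6)·16 - (-2)·24) - 0·((-2)·16 - (-2)·(-2)) + 0·((-2)·24 - (-6)·(-2)) = 2·(-48) - 0·(-36) + 0·(-60) = -96
Since det(O) ≠ 0, rank(O) = 3 and the system is completely observable.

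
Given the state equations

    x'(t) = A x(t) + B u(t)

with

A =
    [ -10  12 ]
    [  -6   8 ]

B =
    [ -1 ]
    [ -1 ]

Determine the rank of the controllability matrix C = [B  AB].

AB = [[-2], [-2]]
Controllability matrix C = [B  AB] = [[-1, -2], [-1, -2]]
Every column of C is a scalar multiple of column 1 = [-1, -1] (multipliers 1, 2), so the columns span a one-dimensional space.
C ≠ 0, hence rank(C) = 1.
rank(C) = 1 < n = 2, so the pair (A, B) is not completely controllable.

1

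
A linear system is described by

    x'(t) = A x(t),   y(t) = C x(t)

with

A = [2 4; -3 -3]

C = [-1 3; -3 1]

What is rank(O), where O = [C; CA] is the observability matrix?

2

CA = [[-11, -13], [-9, -15]]
Observability matrix O = [C; CA] = [[-1, 3], [-3, 1], [-11, -13], [-9, -15]]
Take the 2×2 submatrix of O formed by rows 1, 2: [[-1, 3], [-3, 1]]. Its determinant is (-1)·1 - 3·(-3) = -1 - (-9) = 8 ≠ 0.
So rank(O) ≥ 2; since O has 2 columns, rank(O) = 2.
rank(O) = 2 = n, so the pair (A, C) is completely observable.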